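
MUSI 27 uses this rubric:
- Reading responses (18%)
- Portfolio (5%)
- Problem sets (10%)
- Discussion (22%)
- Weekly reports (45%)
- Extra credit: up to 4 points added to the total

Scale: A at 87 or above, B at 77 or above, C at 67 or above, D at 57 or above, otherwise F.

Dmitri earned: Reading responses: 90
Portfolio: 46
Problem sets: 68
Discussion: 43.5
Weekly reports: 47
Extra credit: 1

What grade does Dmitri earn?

D

Weighted total:
  Reading responses 90 × 0.18 = 16.2
  Portfolio 46 × 0.05 = 2.3
  Problem sets 68 × 0.1 = 6.8
  Discussion 43.5 × 0.22 = 9.57
  Weekly reports 47 × 0.45 = 21.15
Sum = 56.02
Extra credit: 56.02 + 1 = 57.02
57.02 is ≥ 57 and < 67 → D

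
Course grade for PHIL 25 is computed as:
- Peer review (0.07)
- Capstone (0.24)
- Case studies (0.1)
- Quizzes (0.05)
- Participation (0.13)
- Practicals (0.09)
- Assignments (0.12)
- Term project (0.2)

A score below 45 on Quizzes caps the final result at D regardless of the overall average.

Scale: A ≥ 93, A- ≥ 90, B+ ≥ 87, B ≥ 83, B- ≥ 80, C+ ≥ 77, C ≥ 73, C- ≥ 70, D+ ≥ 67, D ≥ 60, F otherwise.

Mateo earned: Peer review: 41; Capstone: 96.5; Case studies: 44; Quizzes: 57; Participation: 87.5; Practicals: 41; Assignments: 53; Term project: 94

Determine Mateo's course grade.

C

Quizzes score 57 ≥ 45: minimum met.
Weighted total:
  Peer review 41 × 0.07 = 2.87
  Capstone 96.5 × 0.24 = 23.16
  Case studies 44 × 0.1 = 4.4
  Quizzes 57 × 0.05 = 2.85
  Participation 87.5 × 0.13 = 11.375
  Practicals 41 × 0.09 = 3.69
  Assignments 53 × 0.12 = 6.36
  Term project 94 × 0.2 = 18.8
Sum = 73.505
73.505 is ≥ 73 and < 77 → C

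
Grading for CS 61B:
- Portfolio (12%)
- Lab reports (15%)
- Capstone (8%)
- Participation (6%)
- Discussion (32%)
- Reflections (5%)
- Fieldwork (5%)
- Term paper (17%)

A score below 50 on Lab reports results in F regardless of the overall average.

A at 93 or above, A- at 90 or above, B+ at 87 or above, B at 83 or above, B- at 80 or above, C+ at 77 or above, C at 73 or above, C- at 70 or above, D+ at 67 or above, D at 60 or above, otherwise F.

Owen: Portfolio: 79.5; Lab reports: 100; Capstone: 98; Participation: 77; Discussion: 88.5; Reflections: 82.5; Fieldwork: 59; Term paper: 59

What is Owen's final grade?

Lab reports score 100 ≥ 50: minimum met.
Weighted total:
  Portfolio 79.5 × 0.12 = 9.54
  Lab reports 100 × 0.15 = 15
  Capstone 98 × 0.08 = 7.84
  Participation 77 × 0.06 = 4.62
  Discussion 88.5 × 0.32 = 28.32
  Reflections 82.5 × 0.05 = 4.125
  Fieldwork 59 × 0.05 = 2.95
  Term paper 59 × 0.17 = 10.03
Sum = 82.425
82.425 is ≥ 80 and < 83 → B-

B-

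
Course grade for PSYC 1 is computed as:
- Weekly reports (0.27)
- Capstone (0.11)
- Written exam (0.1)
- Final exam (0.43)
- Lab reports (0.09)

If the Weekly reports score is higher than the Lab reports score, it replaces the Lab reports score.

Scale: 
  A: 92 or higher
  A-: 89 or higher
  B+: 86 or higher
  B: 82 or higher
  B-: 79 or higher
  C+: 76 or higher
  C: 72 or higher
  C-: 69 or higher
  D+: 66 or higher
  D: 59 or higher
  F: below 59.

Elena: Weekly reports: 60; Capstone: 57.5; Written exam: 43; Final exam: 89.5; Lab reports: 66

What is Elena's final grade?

Weekly reports (60) ≤ Lab reports (66), so Lab reports stays at 66.
Weighted total:
  Weekly reports 60 × 0.27 = 16.2
  Capstone 57.5 × 0.11 = 6.325
  Written exam 43 × 0.1 = 4.3
  Final exam 89.5 × 0.43 = 38.485
  Lab reports 66 × 0.09 = 5.94
Sum = 71.25
71.25 is ≥ 69 and < 72 → C-

C-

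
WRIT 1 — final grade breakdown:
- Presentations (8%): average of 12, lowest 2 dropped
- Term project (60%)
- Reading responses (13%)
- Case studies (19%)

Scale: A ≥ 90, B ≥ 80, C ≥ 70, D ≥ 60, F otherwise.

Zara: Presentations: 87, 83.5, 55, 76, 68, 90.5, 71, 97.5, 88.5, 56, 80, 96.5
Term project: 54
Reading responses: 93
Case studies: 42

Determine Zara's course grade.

F

Presentations: drop 55, 56 → average of remaining 10 = 838.5/10 = 83.85
Weighted total:
  Presentations 83.85 × 0.08 = 6.708
  Term project 54 × 0.6 = 32.4
  Reading responses 93 × 0.13 = 12.09
  Case studies 42 × 0.19 = 7.98
Sum = 59.178
59.178 < 60 → F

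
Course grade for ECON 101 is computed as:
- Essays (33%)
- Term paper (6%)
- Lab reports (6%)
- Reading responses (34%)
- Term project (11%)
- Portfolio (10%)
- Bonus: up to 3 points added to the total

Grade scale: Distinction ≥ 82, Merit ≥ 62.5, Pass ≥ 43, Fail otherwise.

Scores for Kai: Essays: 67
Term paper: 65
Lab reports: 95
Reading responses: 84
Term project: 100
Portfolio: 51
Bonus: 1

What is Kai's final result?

Weighted total:
  Essays 67 × 0.33 = 22.11
  Term paper 65 × 0.06 = 3.9
  Lab reports 95 × 0.06 = 5.7
  Reading responses 84 × 0.34 = 28.56
  Term project 100 × 0.11 = 11
  Portfolio 51 × 0.1 = 5.1
Sum = 76.37
Bonus: 76.37 + 1 = 77.37
77.37 is ≥ 62.5 and < 82 → Merit

Merit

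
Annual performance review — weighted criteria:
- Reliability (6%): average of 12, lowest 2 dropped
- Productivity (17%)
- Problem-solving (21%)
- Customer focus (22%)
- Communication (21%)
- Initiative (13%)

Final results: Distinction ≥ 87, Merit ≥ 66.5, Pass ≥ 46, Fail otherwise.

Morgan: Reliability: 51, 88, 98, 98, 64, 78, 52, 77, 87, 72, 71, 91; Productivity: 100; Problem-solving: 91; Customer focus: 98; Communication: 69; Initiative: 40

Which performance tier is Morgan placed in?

Reliability: drop 51, 52 → average of remaining 10 = 824/10 = 82.4
Weighted total:
  Reliability 82.4 × 0.06 = 4.944
  Productivity 100 × 0.17 = 17
  Problem-solving 91 × 0.21 = 19.11
  Customer focus 98 × 0.22 = 21.56
  Communication 69 × 0.21 = 14.49
  Initiative 40 × 0.13 = 5.2
Sum = 82.304
82.304 is ≥ 66.5 and < 87 → Merit

Merit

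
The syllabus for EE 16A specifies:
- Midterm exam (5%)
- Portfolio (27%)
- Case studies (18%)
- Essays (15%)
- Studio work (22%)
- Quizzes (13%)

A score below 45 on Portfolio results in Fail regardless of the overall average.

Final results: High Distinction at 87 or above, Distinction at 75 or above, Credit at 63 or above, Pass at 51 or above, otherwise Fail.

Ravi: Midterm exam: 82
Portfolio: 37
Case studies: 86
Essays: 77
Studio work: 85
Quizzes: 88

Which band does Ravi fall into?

Fail

Portfolio score 37 < 45: minimum not met.
Weighted total:
  Midterm exam 82 × 0.05 = 4.1
  Portfolio 37 × 0.27 = 9.99
  Case studies 86 × 0.18 = 15.48
  Essays 77 × 0.15 = 11.55
  Studio work 85 × 0.22 = 18.7
  Quizzes 88 × 0.13 = 11.44
Sum = 71.26
Because the Portfolio minimum was not met, the result is Fail.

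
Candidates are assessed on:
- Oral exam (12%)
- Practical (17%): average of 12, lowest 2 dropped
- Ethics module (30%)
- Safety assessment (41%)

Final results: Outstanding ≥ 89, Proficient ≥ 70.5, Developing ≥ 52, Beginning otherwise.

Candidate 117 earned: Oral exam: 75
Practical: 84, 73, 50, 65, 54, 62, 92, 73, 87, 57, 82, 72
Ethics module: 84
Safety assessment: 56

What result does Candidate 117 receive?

Developing

Practical: drop 50, 54 → average of remaining 10 = 747/10 = 74.7
Weighted total:
  Oral exam 75 × 0.12 = 9
  Practical 74.7 × 0.17 = 12.699
  Ethics module 84 × 0.3 = 25.2
  Safety assessment 56 × 0.41 = 22.96
Sum = 69.859
69.859 is ≥ 52 and < 70.5 → Developing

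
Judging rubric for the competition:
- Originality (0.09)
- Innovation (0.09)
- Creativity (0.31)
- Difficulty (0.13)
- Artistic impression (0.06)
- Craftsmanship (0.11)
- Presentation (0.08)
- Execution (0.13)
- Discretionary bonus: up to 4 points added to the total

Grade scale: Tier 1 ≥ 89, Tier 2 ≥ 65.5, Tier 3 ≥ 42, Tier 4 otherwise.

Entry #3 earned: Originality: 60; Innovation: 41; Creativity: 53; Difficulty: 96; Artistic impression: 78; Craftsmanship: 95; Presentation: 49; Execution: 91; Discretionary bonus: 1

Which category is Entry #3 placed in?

Weighted total:
  Originality 60 × 0.09 = 5.4
  Innovation 41 × 0.09 = 3.69
  Creativity 53 × 0.31 = 16.43
  Difficulty 96 × 0.13 = 12.48
  Artistic impression 78 × 0.06 = 4.68
  Craftsmanship 95 × 0.11 = 10.45
  Presentation 49 × 0.08 = 3.92
  Execution 91 × 0.13 = 11.83
Sum = 68.88
Discretionary bonus: 68.88 + 1 = 69.88
69.88 is ≥ 65.5 and < 89 → Tier 2

Tier 2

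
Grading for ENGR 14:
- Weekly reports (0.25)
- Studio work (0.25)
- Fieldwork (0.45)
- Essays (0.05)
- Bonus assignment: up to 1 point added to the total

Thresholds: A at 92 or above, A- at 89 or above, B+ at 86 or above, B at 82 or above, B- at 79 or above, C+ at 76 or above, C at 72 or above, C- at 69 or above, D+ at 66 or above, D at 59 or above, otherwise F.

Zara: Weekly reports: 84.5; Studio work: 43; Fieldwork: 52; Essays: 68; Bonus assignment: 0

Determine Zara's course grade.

Weighted total:
  Weekly reports 84.5 × 0.25 = 21.125
  Studio work 43 × 0.25 = 10.75
  Fieldwork 52 × 0.45 = 23.4
  Essays 68 × 0.05 = 3.4
Sum = 58.675
Bonus assignment: 58.675 + 0 = 58.675
58.675 < 59 → F

F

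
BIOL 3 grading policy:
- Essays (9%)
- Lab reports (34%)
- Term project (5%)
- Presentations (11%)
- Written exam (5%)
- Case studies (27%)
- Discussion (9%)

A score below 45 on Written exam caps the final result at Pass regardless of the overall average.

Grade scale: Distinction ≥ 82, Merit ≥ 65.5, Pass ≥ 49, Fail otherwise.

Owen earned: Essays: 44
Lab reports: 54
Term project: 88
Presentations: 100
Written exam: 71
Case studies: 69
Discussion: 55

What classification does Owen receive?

Pass

Written exam score 71 ≥ 45: minimum met.
Weighted total:
  Essays 44 × 0.09 = 3.96
  Lab reports 54 × 0.34 = 18.36
  Term project 88 × 0.05 = 4.4
  Presentations 100 × 0.11 = 11
  Written exam 71 × 0.05 = 3.55
  Case studies 69 × 0.27 = 18.63
  Discussion 55 × 0.09 = 4.95
Sum = 64.85
64.85 is ≥ 49 and < 65.5 → Pass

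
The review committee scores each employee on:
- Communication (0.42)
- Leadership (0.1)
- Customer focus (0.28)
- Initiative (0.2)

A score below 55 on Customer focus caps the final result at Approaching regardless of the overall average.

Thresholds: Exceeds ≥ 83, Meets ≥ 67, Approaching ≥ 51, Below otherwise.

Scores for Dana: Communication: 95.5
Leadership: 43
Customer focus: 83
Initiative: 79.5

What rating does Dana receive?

Exceeds

Customer focus score 83 ≥ 55: minimum met.
Weighted total:
  Communication 95.5 × 0.42 = 40.11
  Leadership 43 × 0.1 = 4.3
  Customer focus 83 × 0.28 = 23.24
  Initiative 79.5 × 0.2 = 15.9
Sum = 83.55
83.55 ≥ 83 → Exceeds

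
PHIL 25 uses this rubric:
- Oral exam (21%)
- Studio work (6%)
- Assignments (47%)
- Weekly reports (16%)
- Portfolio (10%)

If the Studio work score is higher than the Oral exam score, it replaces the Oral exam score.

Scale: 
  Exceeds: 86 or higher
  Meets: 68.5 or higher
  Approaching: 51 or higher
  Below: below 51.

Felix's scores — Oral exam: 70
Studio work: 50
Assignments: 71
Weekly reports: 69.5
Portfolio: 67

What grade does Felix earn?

Meets

Studio work (50) ≤ Oral exam (70), so Oral exam stays at 70.
Weighted total:
  Oral exam 70 × 0.21 = 14.7
  Studio work 50 × 0.06 = 3
  Assignments 71 × 0.47 = 33.37
  Weekly reports 69.5 × 0.16 = 11.12
  Portfolio 67 × 0.1 = 6.7
Sum = 68.89
68.89 is ≥ 68.5 and < 86 → Meets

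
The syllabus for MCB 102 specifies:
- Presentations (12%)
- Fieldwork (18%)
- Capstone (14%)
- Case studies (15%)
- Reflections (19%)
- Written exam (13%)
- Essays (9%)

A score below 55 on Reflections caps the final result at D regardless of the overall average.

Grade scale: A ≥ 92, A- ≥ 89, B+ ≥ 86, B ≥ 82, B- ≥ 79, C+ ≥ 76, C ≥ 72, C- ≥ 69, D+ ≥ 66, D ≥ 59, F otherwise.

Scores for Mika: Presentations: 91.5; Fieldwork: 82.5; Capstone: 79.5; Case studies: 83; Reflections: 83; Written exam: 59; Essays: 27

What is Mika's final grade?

Reflections score 83 ≥ 55: minimum met.
Weighted total:
  Presentations 91.5 × 0.12 = 10.98
  Fieldwork 82.5 × 0.18 = 14.85
  Capstone 79.5 × 0.14 = 11.13
  Case studies 83 × 0.15 = 12.45
  Reflections 83 × 0.19 = 15.77
  Written exam 59 × 0.13 = 7.67
  Essays 27 × 0.09 = 2.43
Sum = 75.28
75.28 is ≥ 72 and < 76 → C

C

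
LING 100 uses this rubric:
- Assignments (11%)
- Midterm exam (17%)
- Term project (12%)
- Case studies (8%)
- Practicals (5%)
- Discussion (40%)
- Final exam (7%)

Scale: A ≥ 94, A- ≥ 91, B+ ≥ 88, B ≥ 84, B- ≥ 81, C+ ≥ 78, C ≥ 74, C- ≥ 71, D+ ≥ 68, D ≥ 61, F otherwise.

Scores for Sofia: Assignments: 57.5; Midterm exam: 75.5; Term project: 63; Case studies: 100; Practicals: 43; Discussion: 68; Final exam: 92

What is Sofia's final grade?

Weighted total:
  Assignments 57.5 × 0.11 = 6.325
  Midterm exam 75.5 × 0.17 = 12.835
  Term project 63 × 0.12 = 7.56
  Case studies 100 × 0.08 = 8
  Practicals 43 × 0.05 = 2.15
  Discussion 68 × 0.4 = 27.2
  Final exam 92 × 0.07 = 6.44
Sum = 70.51
70.51 is ≥ 68 and < 71 → D+

D+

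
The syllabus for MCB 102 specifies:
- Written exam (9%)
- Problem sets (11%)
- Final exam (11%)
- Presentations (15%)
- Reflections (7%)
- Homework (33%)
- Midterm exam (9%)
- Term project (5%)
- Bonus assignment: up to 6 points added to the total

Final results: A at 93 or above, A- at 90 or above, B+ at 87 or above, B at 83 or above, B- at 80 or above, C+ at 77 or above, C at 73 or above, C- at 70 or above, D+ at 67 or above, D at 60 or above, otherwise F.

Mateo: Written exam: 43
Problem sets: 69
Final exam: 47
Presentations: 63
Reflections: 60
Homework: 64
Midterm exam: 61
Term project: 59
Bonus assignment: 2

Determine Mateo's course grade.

D

Weighted total:
  Written exam 43 × 0.09 = 3.87
  Problem sets 69 × 0.11 = 7.59
  Final exam 47 × 0.11 = 5.17
  Presentations 63 × 0.15 = 9.45
  Reflections 60 × 0.07 = 4.2
  Homework 64 × 0.33 = 21.12
  Midterm exam 61 × 0.09 = 5.49
  Term project 59 × 0.05 = 2.95
Sum = 59.84
Bonus assignment: 59.84 + 2 = 61.84
61.84 is ≥ 60 and < 67 → D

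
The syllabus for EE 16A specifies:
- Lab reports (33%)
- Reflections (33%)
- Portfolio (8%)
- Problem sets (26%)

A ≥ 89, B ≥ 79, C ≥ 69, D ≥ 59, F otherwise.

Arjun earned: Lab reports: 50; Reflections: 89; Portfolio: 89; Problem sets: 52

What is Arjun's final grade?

Weighted total:
  Lab reports 50 × 0.33 = 16.5
  Reflections 89 × 0.33 = 29.37
  Portfolio 89 × 0.08 = 7.12
  Problem sets 52 × 0.26 = 13.52
Sum = 66.51
66.51 is ≥ 59 and < 69 → D

D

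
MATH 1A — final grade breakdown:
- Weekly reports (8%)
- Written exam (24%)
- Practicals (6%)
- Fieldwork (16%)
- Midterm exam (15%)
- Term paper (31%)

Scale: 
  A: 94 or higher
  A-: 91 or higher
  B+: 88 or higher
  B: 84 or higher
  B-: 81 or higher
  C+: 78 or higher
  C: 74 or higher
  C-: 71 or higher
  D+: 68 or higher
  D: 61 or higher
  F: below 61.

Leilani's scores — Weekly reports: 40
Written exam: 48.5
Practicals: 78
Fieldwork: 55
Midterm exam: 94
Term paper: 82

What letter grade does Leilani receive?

D

Weighted total:
  Weekly reports 40 × 0.08 = 3.2
  Written exam 48.5 × 0.24 = 11.64
  Practicals 78 × 0.06 = 4.68
  Fieldwork 55 × 0.16 = 8.8
  Midterm exam 94 × 0.15 = 14.1
  Term paper 82 × 0.31 = 25.42
Sum = 67.84
67.84 is ≥ 61 and < 68 → D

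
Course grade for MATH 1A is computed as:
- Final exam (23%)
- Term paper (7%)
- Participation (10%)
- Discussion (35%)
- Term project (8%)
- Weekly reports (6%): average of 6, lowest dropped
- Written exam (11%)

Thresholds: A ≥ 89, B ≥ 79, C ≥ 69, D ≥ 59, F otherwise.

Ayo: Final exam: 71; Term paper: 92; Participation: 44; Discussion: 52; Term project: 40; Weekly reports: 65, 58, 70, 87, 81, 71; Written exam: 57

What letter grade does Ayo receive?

D

Weekly reports: drop 58 → average of remaining 5 = 374/5 = 74.8
Weighted total:
  Final exam 71 × 0.23 = 16.33
  Term paper 92 × 0.07 = 6.44
  Participation 44 × 0.1 = 4.4
  Discussion 52 × 0.35 = 18.2
  Term project 40 × 0.08 = 3.2
  Weekly reports 74.8 × 0.06 = 4.488
  Written exam 57 × 0.11 = 6.27
Sum = 59.328
59.328 is ≥ 59 and < 69 → D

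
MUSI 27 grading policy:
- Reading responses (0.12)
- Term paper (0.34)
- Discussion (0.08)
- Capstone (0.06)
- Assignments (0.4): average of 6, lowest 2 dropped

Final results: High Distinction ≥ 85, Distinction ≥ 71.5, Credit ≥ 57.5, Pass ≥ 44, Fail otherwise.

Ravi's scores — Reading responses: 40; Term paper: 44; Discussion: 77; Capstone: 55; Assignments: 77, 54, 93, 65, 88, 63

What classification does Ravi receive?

Credit

Assignments: drop 54, 63 → average of remaining 4 = 323/4 = 80.75
Weighted total:
  Reading responses 40 × 0.12 = 4.8
  Term paper 44 × 0.34 = 14.96
  Discussion 77 × 0.08 = 6.16
  Capstone 55 × 0.06 = 3.3
  Assignments 80.75 × 0.4 = 32.3
Sum = 61.52
61.52 is ≥ 57.5 and < 71.5 → Credit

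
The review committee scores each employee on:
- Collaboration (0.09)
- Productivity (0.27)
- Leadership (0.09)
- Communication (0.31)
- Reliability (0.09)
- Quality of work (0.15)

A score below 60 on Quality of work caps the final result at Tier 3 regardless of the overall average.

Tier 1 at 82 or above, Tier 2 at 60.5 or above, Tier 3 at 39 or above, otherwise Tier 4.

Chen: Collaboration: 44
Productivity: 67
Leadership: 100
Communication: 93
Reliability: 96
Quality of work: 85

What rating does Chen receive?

Quality of work score 85 ≥ 60: minimum met.
Weighted total:
  Collaboration 44 × 0.09 = 3.96
  Productivity 67 × 0.27 = 18.09
  Leadership 100 × 0.09 = 9
  Communication 93 × 0.31 = 28.83
  Reliability 96 × 0.09 = 8.64
  Quality of work 85 × 0.15 = 12.75
Sum = 81.27
81.27 is ≥ 60.5 and < 82 → Tier 2

Tier 2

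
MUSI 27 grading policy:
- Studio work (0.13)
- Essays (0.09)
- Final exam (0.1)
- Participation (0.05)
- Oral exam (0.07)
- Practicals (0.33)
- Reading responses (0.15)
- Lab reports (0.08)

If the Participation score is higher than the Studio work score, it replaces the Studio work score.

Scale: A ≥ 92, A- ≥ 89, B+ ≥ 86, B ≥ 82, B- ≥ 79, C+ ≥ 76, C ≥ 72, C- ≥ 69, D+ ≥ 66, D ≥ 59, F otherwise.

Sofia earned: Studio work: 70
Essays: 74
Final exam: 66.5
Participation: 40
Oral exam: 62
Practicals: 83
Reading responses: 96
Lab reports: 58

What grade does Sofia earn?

Participation (40) ≤ Studio work (70), so Studio work stays at 70.
Weighted total:
  Studio work 70 × 0.13 = 9.1
  Essays 74 × 0.09 = 6.66
  Final exam 66.5 × 0.1 = 6.65
  Participation 40 × 0.05 = 2
  Oral exam 62 × 0.07 = 4.34
  Practicals 83 × 0.33 = 27.39
  Reading responses 96 × 0.15 = 14.4
  Lab reports 58 × 0.08 = 4.64
Sum = 75.18
75.18 is ≥ 72 and < 76 → C

C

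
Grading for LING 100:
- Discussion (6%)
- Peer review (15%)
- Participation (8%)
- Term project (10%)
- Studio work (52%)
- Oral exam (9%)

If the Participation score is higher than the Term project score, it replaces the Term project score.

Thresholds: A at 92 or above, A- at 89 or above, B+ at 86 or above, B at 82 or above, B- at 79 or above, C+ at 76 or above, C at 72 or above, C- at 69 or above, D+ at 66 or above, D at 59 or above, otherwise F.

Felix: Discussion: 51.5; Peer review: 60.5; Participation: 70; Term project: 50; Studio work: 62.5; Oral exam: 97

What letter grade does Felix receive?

D

Participation (70) > Term project (50), so Term project counts as 70.
Weighted total:
  Discussion 51.5 × 0.06 = 3.09
  Peer review 60.5 × 0.15 = 9.075
  Participation 70 × 0.08 = 5.6
  Term project 70 × 0.1 = 7
  Studio work 62.5 × 0.52 = 32.5
  Oral exam 97 × 0.09 = 8.73
Sum = 65.995
65.995 is ≥ 59 and < 66 → D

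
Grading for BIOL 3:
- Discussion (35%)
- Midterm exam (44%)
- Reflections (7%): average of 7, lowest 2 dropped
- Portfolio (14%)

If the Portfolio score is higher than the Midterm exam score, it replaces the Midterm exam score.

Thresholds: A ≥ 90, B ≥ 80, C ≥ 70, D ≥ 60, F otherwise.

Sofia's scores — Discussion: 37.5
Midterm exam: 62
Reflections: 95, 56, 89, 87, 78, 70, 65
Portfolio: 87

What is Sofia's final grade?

Reflections: drop 56, 65 → average of remaining 5 = 419/5 = 83.8
Portfolio (87) > Midterm exam (62), so Midterm exam counts as 87.
Weighted total:
  Discussion 37.5 × 0.35 = 13.125
  Midterm exam 87 × 0.44 = 38.28
  Reflections 83.8 × 0.07 = 5.866
  Portfolio 87 × 0.14 = 12.18
Sum = 69.451
69.451 is ≥ 60 and < 70 → D

D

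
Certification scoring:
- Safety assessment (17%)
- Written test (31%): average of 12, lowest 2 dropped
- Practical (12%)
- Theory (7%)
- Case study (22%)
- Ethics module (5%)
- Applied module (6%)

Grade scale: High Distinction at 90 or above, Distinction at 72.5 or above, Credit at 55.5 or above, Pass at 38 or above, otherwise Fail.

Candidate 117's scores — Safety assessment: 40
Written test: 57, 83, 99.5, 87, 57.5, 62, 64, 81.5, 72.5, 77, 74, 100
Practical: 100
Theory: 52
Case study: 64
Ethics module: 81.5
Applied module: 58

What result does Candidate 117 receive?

Written test: drop 57, 57.5 → average of remaining 10 = 800.5/10 = 80.05
Weighted total:
  Safety assessment 40 × 0.17 = 6.8
  Written test 80.05 × 0.31 = 24.8155
  Practical 100 × 0.12 = 12
  Theory 52 × 0.07 = 3.64
  Case study 64 × 0.22 = 14.08
  Ethics module 81.5 × 0.05 = 4.075
  Applied module 58 × 0.06 = 3.48
Sum = 68.8905
68.8905 is ≥ 55.5 and < 72.5 → Credit

Credit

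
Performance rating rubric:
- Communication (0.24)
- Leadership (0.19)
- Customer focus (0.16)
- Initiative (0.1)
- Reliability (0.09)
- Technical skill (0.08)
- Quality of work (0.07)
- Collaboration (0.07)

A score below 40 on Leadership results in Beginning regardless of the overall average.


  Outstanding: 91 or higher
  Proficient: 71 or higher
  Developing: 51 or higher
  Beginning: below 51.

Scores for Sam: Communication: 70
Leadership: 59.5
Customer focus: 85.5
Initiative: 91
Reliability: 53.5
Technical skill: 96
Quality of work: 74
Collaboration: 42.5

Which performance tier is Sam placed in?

Leadership score 59.5 ≥ 40: minimum met.
Weighted total:
  Communication 70 × 0.24 = 16.8
  Leadership 59.5 × 0.19 = 11.305
  Customer focus 85.5 × 0.16 = 13.68
  Initiative 91 × 0.1 = 9.1
  Reliability 53.5 × 0.09 = 4.815
  Technical skill 96 × 0.08 = 7.68
  Quality of work 74 × 0.07 = 5.18
  Collaboration 42.5 × 0.07 = 2.975
Sum = 71.535
71.535 is ≥ 71 and < 91 → Proficient

Proficient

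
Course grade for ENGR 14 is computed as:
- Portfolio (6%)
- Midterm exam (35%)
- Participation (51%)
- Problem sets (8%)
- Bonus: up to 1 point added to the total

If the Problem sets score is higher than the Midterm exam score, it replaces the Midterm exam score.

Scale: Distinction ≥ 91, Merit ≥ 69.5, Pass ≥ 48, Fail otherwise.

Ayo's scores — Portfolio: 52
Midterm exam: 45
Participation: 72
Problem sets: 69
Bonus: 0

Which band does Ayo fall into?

Merit

Problem sets (69) > Midterm exam (45), so Midterm exam counts as 69.
Weighted total:
  Portfolio 52 × 0.06 = 3.12
  Midterm exam 69 × 0.35 = 24.15
  Participation 72 × 0.51 = 36.72
  Problem sets 69 × 0.08 = 5.52
Sum = 69.51
Bonus: 69.51 + 0 = 69.51
69.51 is ≥ 69.5 and < 91 → Merit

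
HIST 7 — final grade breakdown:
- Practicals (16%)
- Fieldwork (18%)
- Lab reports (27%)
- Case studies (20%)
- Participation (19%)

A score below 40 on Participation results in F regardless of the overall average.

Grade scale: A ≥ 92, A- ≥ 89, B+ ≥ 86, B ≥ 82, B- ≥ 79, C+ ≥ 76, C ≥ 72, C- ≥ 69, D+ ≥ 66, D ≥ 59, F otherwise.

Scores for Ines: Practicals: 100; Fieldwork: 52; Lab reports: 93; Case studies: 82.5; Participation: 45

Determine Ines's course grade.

Participation score 45 ≥ 40: minimum met.
Weighted total:
  Practicals 100 × 0.16 = 16
  Fieldwork 52 × 0.18 = 9.36
  Lab reports 93 × 0.27 = 25.11
  Case studies 82.5 × 0.2 = 16.5
  Participation 45 × 0.19 = 8.55
Sum = 75.52
75.52 is ≥ 72 and < 76 → C

C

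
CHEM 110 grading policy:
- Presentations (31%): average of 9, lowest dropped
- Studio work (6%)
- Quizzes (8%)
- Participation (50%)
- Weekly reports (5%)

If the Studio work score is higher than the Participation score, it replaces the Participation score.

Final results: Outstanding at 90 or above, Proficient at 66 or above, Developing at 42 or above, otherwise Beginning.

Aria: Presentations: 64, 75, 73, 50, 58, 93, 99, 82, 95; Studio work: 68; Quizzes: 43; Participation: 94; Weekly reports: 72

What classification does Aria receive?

Proficient

Presentations: drop 50 → average of remaining 8 = 639/8 = 79.875
Studio work (68) ≤ Participation (94), so Participation stays at 94.
Weighted total:
  Presentations 79.875 × 0.31 = 24.76125
  Studio work 68 × 0.06 = 4.08
  Quizzes 43 × 0.08 = 3.44
  Participation 94 × 0.5 = 47
  Weekly reports 72 × 0.05 = 3.6
Sum = 82.88125
82.88125 is ≥ 66 and < 90 → Proficient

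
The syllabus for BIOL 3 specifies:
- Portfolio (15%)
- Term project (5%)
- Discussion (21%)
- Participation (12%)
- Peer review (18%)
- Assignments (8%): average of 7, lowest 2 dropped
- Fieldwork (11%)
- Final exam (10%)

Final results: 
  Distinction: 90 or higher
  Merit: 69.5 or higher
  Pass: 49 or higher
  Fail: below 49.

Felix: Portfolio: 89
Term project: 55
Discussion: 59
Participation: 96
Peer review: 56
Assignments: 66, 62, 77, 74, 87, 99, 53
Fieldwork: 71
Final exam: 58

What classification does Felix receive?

Assignments: drop 53, 62 → average of remaining 5 = 403/5 = 80.6
Weighted total:
  Portfolio 89 × 0.15 = 13.35
  Term project 55 × 0.05 = 2.75
  Discussion 59 × 0.21 = 12.39
  Participation 96 × 0.12 = 11.52
  Peer review 56 × 0.18 = 10.08
  Assignments 80.6 × 0.08 = 6.448
  Fieldwork 71 × 0.11 = 7.81
  Final exam 58 × 0.1 = 5.8
Sum = 70.148
70.148 is ≥ 69.5 and < 90 → Merit

Merit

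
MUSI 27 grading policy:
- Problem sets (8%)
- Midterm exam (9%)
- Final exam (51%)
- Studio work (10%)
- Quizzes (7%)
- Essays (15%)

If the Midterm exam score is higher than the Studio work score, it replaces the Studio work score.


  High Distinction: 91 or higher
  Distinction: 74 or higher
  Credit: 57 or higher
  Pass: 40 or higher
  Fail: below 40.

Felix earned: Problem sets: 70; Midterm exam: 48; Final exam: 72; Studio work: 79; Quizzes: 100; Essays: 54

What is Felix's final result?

Credit

Midterm exam (48) ≤ Studio work (79), so Studio work stays at 79.
Weighted total:
  Problem sets 70 × 0.08 = 5.6
  Midterm exam 48 × 0.09 = 4.32
  Final exam 72 × 0.51 = 36.72
  Studio work 79 × 0.1 = 7.9
  Quizzes 100 × 0.07 = 7
  Essays 54 × 0.15 = 8.1
Sum = 69.64
69.64 is ≥ 57 and < 74 → Credit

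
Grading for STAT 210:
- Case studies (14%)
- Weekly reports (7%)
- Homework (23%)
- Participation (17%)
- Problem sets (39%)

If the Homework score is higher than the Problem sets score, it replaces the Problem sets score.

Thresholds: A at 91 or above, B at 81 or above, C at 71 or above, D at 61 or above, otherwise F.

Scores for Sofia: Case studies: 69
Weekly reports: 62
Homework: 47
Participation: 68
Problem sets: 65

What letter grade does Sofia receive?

Homework (47) ≤ Problem sets (65), so Problem sets stays at 65.
Weighted total:
  Case studies 69 × 0.14 = 9.66
  Weekly reports 62 × 0.07 = 4.34
  Homework 47 × 0.23 = 10.81
  Participation 68 × 0.17 = 11.56
  Problem sets 65 × 0.39 = 25.35
Sum = 61.72
61.72 is ≥ 61 and < 71 → D

D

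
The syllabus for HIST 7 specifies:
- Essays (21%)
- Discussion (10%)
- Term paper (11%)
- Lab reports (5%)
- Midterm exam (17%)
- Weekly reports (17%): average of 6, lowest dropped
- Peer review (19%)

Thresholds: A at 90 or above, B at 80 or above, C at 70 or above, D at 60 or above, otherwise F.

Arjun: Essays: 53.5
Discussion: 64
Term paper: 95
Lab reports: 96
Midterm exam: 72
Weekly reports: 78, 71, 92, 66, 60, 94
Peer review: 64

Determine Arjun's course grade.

C

Weekly reports: drop 60 → average of remaining 5 = 401/5 = 80.2
Weighted total:
  Essays 53.5 × 0.21 = 11.235
  Discussion 64 × 0.1 = 6.4
  Term paper 95 × 0.11 = 10.45
  Lab reports 96 × 0.05 = 4.8
  Midterm exam 72 × 0.17 = 12.24
  Weekly reports 80.2 × 0.17 = 13.634
  Peer review 64 × 0.19 = 12.16
Sum = 70.919
70.919 is ≥ 70 and < 80 → C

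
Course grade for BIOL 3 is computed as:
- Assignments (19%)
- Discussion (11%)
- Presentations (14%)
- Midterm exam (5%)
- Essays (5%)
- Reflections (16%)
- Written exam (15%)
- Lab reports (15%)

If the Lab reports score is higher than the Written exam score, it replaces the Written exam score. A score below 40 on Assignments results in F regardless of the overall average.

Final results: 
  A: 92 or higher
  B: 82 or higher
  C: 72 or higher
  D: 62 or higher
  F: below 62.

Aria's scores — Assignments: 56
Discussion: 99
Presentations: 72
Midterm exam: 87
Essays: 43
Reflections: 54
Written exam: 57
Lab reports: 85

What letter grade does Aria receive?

Lab reports (85) > Written exam (57), so Written exam counts as 85.
Assignments score 56 ≥ 40: minimum met.
Weighted total:
  Assignments 56 × 0.19 = 10.64
  Discussion 99 × 0.11 = 10.89
  Presentations 72 × 0.14 = 10.08
  Midterm exam 87 × 0.05 = 4.35
  Essays 43 × 0.05 = 2.15
  Reflections 54 × 0.16 = 8.64
  Written exam 85 × 0.15 = 12.75
  Lab reports 85 × 0.15 = 12.75
Sum = 72.25
72.25 is ≥ 72 and < 82 → C

C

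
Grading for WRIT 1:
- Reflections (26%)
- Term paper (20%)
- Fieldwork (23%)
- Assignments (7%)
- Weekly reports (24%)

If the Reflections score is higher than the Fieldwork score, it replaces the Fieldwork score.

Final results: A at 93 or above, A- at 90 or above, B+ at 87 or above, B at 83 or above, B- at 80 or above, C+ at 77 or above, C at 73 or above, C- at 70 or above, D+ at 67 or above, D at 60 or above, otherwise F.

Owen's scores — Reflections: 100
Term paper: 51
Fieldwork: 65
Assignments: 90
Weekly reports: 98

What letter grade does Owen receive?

Reflections (100) > Fieldwork (65), so Fieldwork counts as 100.
Weighted total:
  Reflections 100 × 0.26 = 26
  Term paper 51 × 0.2 = 10.2
  Fieldwork 100 × 0.23 = 23
  Assignments 90 × 0.07 = 6.3
  Weekly reports 98 × 0.24 = 23.52
Sum = 89.02
89.02 is ≥ 87 and < 90 → B+

B+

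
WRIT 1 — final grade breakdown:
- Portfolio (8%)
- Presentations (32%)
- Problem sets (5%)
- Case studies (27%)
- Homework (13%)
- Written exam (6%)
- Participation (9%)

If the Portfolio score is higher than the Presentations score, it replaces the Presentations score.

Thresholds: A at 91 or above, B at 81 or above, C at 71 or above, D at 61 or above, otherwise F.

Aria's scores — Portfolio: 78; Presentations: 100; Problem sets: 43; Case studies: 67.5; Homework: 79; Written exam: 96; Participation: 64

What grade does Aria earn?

Portfolio (78) ≤ Presentations (100), so Presentations stays at 100.
Weighted total:
  Portfolio 78 × 0.08 = 6.24
  Presentations 100 × 0.32 = 32
  Problem sets 43 × 0.05 = 2.15
  Case studies 67.5 × 0.27 = 18.225
  Homework 79 × 0.13 = 10.27
  Written exam 96 × 0.06 = 5.76
  Participation 64 × 0.09 = 5.76
Sum = 80.405
80.405 is ≥ 71 and < 81 → C

C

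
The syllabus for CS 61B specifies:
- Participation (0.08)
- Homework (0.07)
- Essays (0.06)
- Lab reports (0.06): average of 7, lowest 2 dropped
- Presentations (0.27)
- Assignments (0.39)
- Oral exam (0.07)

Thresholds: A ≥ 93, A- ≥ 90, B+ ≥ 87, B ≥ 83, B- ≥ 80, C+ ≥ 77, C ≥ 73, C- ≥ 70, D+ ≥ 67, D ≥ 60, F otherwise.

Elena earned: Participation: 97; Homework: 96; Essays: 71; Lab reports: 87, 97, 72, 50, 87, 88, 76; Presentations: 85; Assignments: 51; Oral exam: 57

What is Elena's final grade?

C-

Lab reports: drop 50, 72 → average of remaining 5 = 435/5 = 87
Weighted total:
  Participation 97 × 0.08 = 7.76
  Homework 96 × 0.07 = 6.72
  Essays 71 × 0.06 = 4.26
  Lab reports 87 × 0.06 = 5.22
  Presentations 85 × 0.27 = 22.95
  Assignments 51 × 0.39 = 19.89
  Oral exam 57 × 0.07 = 3.99
Sum = 70.79
70.79 is ≥ 70 and < 73 → C-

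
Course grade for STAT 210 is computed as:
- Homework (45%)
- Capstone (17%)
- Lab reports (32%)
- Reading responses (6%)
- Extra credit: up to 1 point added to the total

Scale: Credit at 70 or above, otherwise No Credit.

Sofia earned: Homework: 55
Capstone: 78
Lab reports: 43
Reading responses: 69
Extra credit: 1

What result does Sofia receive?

No Credit

Weighted total:
  Homework 55 × 0.45 = 24.75
  Capstone 78 × 0.17 = 13.26
  Lab reports 43 × 0.32 = 13.76
  Reading responses 69 × 0.06 = 4.14
Sum = 55.91
Extra credit: 55.91 + 1 = 56.91
56.91 < 70 → No Credit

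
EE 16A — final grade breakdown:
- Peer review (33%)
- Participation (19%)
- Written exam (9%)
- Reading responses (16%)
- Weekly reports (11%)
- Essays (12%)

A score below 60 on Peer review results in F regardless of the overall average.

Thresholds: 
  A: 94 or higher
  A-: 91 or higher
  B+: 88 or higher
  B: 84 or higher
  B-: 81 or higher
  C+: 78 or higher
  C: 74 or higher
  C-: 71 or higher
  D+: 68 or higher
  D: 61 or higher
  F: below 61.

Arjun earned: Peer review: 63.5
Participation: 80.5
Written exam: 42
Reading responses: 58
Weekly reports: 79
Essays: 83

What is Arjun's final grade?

D

Peer review score 63.5 ≥ 60: minimum met.
Weighted total:
  Peer review 63.5 × 0.33 = 20.955
  Participation 80.5 × 0.19 = 15.295
  Written exam 42 × 0.09 = 3.78
  Reading responses 58 × 0.16 = 9.28
  Weekly reports 79 × 0.11 = 8.69
  Essays 83 × 0.12 = 9.96
Sum = 67.96
67.96 is ≥ 61 and < 68 → D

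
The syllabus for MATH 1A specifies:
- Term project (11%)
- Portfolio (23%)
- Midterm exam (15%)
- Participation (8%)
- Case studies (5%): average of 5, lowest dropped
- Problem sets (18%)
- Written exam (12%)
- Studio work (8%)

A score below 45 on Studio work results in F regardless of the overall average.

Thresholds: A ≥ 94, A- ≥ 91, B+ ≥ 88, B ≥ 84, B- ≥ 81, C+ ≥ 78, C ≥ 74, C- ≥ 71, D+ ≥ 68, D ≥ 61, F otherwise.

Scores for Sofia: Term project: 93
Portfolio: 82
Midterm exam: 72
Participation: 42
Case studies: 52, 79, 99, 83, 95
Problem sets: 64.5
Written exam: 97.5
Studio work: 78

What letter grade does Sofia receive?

Case studies: drop 52 → average of remaining 4 = 356/4 = 89
Studio work score 78 ≥ 45: minimum met.
Weighted total:
  Term project 93 × 0.11 = 10.23
  Portfolio 82 × 0.23 = 18.86
  Midterm exam 72 × 0.15 = 10.8
  Participation 42 × 0.08 = 3.36
  Case studies 89 × 0.05 = 4.45
  Problem sets 64.5 × 0.18 = 11.61
  Written exam 97.5 × 0.12 = 11.7
  Studio work 78 × 0.08 = 6.24
Sum = 77.25
77.25 is ≥ 74 and < 78 → C

C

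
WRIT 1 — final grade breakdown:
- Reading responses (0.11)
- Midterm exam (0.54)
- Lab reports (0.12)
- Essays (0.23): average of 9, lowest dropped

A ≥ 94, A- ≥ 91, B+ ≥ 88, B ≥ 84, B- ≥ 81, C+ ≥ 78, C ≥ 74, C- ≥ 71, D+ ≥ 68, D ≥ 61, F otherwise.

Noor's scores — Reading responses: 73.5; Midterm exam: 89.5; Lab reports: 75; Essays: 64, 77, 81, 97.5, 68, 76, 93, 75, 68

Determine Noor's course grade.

Essays: drop 64 → average of remaining 8 = 635.5/8 = 79.4375
Weighted total:
  Reading responses 73.5 × 0.11 = 8.085
  Midterm exam 89.5 × 0.54 = 48.33
  Lab reports 75 × 0.12 = 9
  Essays 79.4375 × 0.23 = 18.270625
Sum = 83.685625
83.685625 is ≥ 81 and < 84 → B-

B-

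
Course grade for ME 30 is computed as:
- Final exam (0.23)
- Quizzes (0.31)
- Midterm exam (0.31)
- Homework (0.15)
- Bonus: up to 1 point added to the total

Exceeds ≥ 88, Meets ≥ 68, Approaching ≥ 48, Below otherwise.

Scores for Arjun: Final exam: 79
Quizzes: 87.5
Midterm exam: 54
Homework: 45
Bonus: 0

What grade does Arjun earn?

Weighted total:
  Final exam 79 × 0.23 = 18.17
  Quizzes 87.5 × 0.31 = 27.125
  Midterm exam 54 × 0.31 = 16.74
  Homework 45 × 0.15 = 6.75
Sum = 68.785
Bonus: 68.785 + 0 = 68.785
68.785 is ≥ 68 and < 88 → Meets

Meets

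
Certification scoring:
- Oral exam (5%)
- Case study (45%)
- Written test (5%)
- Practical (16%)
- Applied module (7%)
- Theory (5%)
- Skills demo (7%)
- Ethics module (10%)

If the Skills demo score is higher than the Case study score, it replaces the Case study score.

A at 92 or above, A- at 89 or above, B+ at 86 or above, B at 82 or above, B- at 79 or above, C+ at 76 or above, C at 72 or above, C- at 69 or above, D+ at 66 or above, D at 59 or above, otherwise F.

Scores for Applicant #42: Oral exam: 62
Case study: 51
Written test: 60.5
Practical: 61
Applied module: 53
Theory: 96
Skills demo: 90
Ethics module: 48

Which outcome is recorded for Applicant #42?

C

Skills demo (90) > Case study (51), so Case study counts as 90.
Weighted total:
  Oral exam 62 × 0.05 = 3.1
  Case study 90 × 0.45 = 40.5
  Written test 60.5 × 0.05 = 3.025
  Practical 61 × 0.16 = 9.76
  Applied module 53 × 0.07 = 3.71
  Theory 96 × 0.05 = 4.8
  Skills demo 90 × 0.07 = 6.3
  Ethics module 48 × 0.1 = 4.8
Sum = 75.995
75.995 is ≥ 72 and < 76 → C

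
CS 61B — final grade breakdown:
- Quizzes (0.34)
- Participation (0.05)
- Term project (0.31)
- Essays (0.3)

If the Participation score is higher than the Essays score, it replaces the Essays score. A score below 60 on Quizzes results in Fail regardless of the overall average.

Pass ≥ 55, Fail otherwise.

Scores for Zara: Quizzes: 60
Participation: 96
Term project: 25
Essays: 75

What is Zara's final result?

Participation (96) > Essays (75), so Essays counts as 96.
Quizzes score 60 ≥ 60: minimum met.
Weighted total:
  Quizzes 60 × 0.34 = 20.4
  Participation 96 × 0.05 = 4.8
  Term project 25 × 0.31 = 7.75
  Essays 96 × 0.3 = 28.8
Sum = 61.75
61.75 ≥ 55 → Pass

Pass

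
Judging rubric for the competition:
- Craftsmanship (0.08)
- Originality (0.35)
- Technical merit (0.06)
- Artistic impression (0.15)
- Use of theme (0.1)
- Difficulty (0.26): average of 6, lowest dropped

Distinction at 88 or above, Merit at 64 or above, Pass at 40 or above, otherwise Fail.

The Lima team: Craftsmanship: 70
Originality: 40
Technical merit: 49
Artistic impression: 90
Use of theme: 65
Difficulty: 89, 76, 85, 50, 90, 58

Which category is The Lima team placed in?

Difficulty: drop 50 → average of remaining 5 = 398/5 = 79.6
Weighted total:
  Craftsmanship 70 × 0.08 = 5.6
  Originality 40 × 0.35 = 14
  Technical merit 49 × 0.06 = 2.94
  Artistic impression 90 × 0.15 = 13.5
  Use of theme 65 × 0.1 = 6.5
  Difficulty 79.6 × 0.26 = 20.696
Sum = 63.236
63.236 is ≥ 40 and < 64 → Pass

Pass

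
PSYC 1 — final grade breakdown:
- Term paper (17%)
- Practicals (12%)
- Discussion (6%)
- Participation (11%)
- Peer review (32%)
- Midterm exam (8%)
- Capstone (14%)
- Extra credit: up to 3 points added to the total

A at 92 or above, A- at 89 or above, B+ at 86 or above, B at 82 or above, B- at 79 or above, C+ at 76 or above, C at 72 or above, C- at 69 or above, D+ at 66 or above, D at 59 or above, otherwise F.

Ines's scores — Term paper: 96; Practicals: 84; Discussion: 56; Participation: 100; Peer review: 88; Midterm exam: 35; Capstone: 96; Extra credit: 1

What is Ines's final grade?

Weighted total:
  Term paper 96 × 0.17 = 16.32
  Practicals 84 × 0.12 = 10.08
  Discussion 56 × 0.06 = 3.36
  Participation 100 × 0.11 = 11
  Peer review 88 × 0.32 = 28.16
  Midterm exam 35 × 0.08 = 2.8
  Capstone 96 × 0.14 = 13.44
Sum = 85.16
Extra credit: 85.16 + 1 = 86.16
86.16 is ≥ 86 and < 89 → B+

B+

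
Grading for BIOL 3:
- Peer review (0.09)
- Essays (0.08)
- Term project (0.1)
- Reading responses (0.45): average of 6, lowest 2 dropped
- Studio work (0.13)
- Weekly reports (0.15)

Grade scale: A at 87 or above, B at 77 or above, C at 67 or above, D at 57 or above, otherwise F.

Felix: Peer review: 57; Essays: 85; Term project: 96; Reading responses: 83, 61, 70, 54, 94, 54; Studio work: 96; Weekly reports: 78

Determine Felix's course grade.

B

Reading responses: drop 54, 54 → average of remaining 4 = 308/4 = 77
Weighted total:
  Peer review 57 × 0.09 = 5.13
  Essays 85 × 0.08 = 6.8
  Term project 96 × 0.1 = 9.6
  Reading responses 77 × 0.45 = 34.65
  Studio work 96 × 0.13 = 12.48
  Weekly reports 78 × 0.15 = 11.7
Sum = 80.36
80.36 is ≥ 77 and < 87 → B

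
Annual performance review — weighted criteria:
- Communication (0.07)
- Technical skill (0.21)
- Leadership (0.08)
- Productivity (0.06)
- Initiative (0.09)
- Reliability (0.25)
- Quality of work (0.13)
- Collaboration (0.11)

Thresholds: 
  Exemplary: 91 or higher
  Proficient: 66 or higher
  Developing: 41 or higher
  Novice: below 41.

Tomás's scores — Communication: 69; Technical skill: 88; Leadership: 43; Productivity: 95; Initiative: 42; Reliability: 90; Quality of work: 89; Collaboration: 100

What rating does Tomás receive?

Weighted total:
  Communication 69 × 0.07 = 4.83
  Technical skill 88 × 0.21 = 18.48
  Leadership 43 × 0.08 = 3.44
  Productivity 95 × 0.06 = 5.7
  Initiative 42 × 0.09 = 3.78
  Reliability 90 × 0.25 = 22.5
  Quality of work 89 × 0.13 = 11.57
  Collaboration 100 × 0.11 = 11
Sum = 81.3
81.3 is ≥ 66 and < 91 → Proficient

Proficient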